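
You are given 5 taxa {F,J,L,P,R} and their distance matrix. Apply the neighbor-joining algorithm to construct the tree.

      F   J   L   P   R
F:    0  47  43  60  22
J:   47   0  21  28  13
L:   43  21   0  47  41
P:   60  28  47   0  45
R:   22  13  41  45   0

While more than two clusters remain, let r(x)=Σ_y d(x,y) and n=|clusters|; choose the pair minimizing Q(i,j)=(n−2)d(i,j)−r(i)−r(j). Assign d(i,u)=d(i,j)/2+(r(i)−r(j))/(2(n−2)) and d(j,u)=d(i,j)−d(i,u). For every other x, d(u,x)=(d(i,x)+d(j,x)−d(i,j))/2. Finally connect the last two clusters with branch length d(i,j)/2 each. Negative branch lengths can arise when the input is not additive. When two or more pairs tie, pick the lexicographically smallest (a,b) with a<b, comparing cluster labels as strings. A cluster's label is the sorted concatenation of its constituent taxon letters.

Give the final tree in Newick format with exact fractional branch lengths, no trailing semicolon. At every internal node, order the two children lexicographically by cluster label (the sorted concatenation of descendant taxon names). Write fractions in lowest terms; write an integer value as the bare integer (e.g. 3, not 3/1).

((((F:39/2,R:5/2):109/8,L:139/8):21/8,J:15/8):209/16,P:209/16)

1. join F+R (d=22, Q=-227) ⇒ FR; edges |F|=39/2, |R|=5/2
  updated: d(FR,J)=19, d(FR,L)=31, d(FR,P)=83/2
2. join FR+L (d=31, Q=-257/2) ⇒ FLR; edges |FR|=109/8, |L|=139/8
  updated: d(FLR,J)=9/2, d(FLR,P)=115/4
3. join FLR+J (d=9/2, Q=-245/4) ⇒ FJLR; edges |FLR|=21/8, |J|=15/8
  updated: d(FJLR,P)=209/8
4. join FJLR+P (d=209/8) ⇒ FJLPR; edges |FJLR|=209/16, |P|=209/16
final tree: ((((F:39/2,R:5/2):109/8,L:139/8):21/8,J:15/8):209/16,P:209/16)
total length: 669/8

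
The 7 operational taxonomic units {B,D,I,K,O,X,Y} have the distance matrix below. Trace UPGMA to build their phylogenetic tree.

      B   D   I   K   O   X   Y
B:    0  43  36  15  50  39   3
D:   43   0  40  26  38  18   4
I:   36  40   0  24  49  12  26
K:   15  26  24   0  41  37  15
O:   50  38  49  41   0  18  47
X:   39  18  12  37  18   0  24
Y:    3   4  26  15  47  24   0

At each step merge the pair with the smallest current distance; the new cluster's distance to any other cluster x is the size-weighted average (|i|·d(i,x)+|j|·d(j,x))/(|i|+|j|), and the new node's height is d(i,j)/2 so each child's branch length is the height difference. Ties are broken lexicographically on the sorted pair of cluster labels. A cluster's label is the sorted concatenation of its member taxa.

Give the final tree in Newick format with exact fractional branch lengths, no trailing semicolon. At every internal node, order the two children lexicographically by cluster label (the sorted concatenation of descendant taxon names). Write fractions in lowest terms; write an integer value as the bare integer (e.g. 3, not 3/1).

iteration 1: select B,Y (d=3); attach at lengths (3/2, 3/2); label the merged cluster BY
  updated: d(BY,D)=47/2, d(BY,I)=31, d(BY,K)=15, d(BY,O)=97/2, d(BY,X)=63/2
iteration 2: select I,X (d=12); attach at lengths (6, 6); label the merged cluster IX
  updated: d(BY,IX)=125/4, d(D,IX)=29, d(IX,K)=61/2, d(IX,O)=67/2
iteration 3: select BY,K (d=15); attach at lengths (6, 15/2); label the merged cluster BKY
  updated: d(BKY,D)=73/3, d(BKY,IX)=31, d(BKY,O)=46
iteration 4: select BKY,D (d=73/3); attach at lengths (14/3, 73/6); label the merged cluster BDKY
  updated: d(BDKY,IX)=61/2, d(BDKY,O)=44
iteration 5: select BDKY,IX (d=61/2); attach at lengths (37/12, 37/4); label the merged cluster BDIKXY
  updated: d(BDIKXY,O)=81/2
iteration 6: select BDIKXY,O (d=81/2); attach at lengths (5, 81/4); label the merged cluster BDIKOXY
final tree: (((((B:3/2,Y:3/2):6,K:15/2):14/3,D:73/6):37/12,(I:6,X:6):37/4):5,O:81/4)
total length: 995/12

(((((B:3/2,Y:3/2):6,K:15/2):14/3,D:73/6):37/12,(I:6,X:6):37/4):5,O:81/4)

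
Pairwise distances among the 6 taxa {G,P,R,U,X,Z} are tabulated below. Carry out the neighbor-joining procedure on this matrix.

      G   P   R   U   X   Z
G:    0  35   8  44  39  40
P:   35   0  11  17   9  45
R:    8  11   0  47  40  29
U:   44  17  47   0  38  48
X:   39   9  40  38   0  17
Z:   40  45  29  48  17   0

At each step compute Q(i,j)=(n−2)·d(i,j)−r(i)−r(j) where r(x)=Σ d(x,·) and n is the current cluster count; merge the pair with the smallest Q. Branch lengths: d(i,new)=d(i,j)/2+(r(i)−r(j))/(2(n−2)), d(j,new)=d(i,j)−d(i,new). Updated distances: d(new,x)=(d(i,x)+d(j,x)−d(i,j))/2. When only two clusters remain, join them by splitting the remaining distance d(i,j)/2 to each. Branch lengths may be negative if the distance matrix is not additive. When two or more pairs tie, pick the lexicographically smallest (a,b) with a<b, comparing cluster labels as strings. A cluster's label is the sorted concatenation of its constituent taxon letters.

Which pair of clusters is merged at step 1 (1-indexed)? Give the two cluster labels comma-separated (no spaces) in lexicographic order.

G,R

iteration 1: select G,R (d=8, Q=-269); attach at lengths (63/8, 1/8); label the merged cluster GR
  updated: d(GR,P)=19, d(GR,U)=83/2, d(GR,X)=71/2, d(GR,Z)=61/2
iteration 2: select X,Z (d=17, Q=-189); attach at lengths (5/3, 46/3); label the merged cluster XZ
  updated: d(GR,XZ)=49/2, d(P,XZ)=37/2, d(U,XZ)=69/2
iteration 3: select GR,XZ (d=49/2, Q=-227/2); attach at lengths (113/8, 83/8); label the merged cluster GRXZ
  updated: d(GRXZ,P)=13/2, d(GRXZ,U)=103/4
iteration 4: select GRXZ,P (d=13/2, Q=-197/4); attach at lengths (61/8, -9/8); label the merged cluster GPRXZ
  updated: d(GPRXZ,U)=145/8
iteration 5: select GPRXZ,U (d=145/8); attach at lengths (145/16, 145/16); label the merged cluster GPRUXZ
final tree: ((((G:63/8,R:1/8):113/8,(X:5/3,Z:46/3):83/8):61/8,P:-9/8):145/16,U:145/16)
total length: 593/8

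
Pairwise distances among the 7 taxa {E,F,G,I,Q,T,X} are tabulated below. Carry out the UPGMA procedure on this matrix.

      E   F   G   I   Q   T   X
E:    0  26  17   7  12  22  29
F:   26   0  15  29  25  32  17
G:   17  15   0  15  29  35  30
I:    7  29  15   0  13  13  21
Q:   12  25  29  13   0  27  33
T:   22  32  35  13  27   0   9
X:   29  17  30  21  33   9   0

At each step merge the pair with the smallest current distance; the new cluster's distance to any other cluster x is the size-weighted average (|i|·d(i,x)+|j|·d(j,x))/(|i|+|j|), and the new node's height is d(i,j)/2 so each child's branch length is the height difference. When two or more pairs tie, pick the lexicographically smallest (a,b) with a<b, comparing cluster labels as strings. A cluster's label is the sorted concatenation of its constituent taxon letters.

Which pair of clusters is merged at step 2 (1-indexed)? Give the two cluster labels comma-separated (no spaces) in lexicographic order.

1. join E+I (d=7) ⇒ EI; edges |E|=7/2, |I|=7/2
  updated: d(EI,F)=55/2, d(EI,G)=16, d(EI,Q)=25/2, d(EI,T)=35/2, d(EI,X)=25
2. join T+X (d=9) ⇒ TX; edges |T|=9/2, |X|=9/2
  updated: d(EI,TX)=85/4, d(F,TX)=49/2, d(G,TX)=65/2, d(Q,TX)=30
3. join EI+Q (d=25/2) ⇒ EIQ; edges |EI|=11/4, |Q|=25/4
  updated: d(EIQ,F)=80/3, d(EIQ,G)=61/3, d(EIQ,TX)=145/6
4. join F+G (d=15) ⇒ FG; edges |F|=15/2, |G|=15/2
  updated: d(EIQ,FG)=47/2, d(FG,TX)=57/2
5. join EIQ+FG (d=47/2) ⇒ EFGIQ; edges |EIQ|=11/2, |FG|=17/4
  updated: d(EFGIQ,TX)=259/10
6. join EFGIQ+TX (d=259/10) ⇒ EFGIQTX; edges |EFGIQ|=6/5, |TX|=169/20
final tree: ((((E:7/2,I:7/2):11/4,Q:25/4):11/2,(F:15/2,G:15/2):17/4):6/5,(T:9/2,X:9/2):169/20)
total length: 297/5

T,X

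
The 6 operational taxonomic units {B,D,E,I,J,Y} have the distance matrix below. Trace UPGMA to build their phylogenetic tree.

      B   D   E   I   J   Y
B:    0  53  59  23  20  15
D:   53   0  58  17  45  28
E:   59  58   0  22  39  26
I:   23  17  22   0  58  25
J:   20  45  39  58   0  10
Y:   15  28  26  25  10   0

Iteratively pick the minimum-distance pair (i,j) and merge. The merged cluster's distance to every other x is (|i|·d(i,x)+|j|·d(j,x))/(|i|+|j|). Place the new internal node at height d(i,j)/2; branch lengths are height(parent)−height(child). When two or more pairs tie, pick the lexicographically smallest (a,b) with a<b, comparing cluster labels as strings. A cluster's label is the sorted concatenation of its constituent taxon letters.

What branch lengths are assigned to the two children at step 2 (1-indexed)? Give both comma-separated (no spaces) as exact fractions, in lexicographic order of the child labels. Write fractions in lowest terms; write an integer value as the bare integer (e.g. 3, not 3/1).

17/2,17/2

step 1: merge (J,Y) at d=10; branch lengths J→5, Y→5; new cluster JY
  updated: d(B,JY)=35/2, d(D,JY)=73/2, d(E,JY)=65/2, d(I,JY)=83/2
step 2: merge (D,I) at d=17; branch lengths D→17/2, I→17/2; new cluster DI
  updated: d(B,DI)=38, d(DI,E)=40, d(DI,JY)=39
step 3: merge (B,JY) at d=35/2; branch lengths B→35/4, JY→15/4; new cluster BJY
  updated: d(BJY,DI)=116/3, d(BJY,E)=124/3
step 4: merge (BJY,DI) at d=116/3; branch lengths BJY→127/12, DI→65/6; new cluster BDIJY
  updated: d(BDIJY,E)=204/5
step 5: merge (BDIJY,E) at d=204/5; branch lengths BDIJY→16/15, E→102/5; new cluster BDEIJY
final tree: (((B:35/4,(J:5,Y:5):15/4):127/12,(D:17/2,I:17/2):65/6):16/15,E:102/5)
total length: 4943/60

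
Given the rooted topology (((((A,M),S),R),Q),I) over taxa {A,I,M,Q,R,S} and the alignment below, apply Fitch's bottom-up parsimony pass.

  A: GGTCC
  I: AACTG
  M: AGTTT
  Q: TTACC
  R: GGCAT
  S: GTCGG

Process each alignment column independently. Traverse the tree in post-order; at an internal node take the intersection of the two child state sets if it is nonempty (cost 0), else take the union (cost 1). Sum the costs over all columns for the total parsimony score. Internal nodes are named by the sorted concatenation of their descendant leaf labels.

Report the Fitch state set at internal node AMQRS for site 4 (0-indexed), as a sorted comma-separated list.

C,T

[col 0] AM: children A:{G}, M:{A} ∪→ {A,G}; cost 1
[col 0] AMS: children AM:{A,G}, S:{G} ∩→ {G}; cost 0
[col 0] AMRS: children AMS:{G}, R:{G} ∩→ {G}; cost 0
[col 0] AMQRS: children AMRS:{G}, Q:{T} ∪→ {G,T}; cost 1
[col 0] AIMQRS: children AMQRS:{G,T}, I:{A} ∪→ {A,G,T}; cost 1
[col 1] AM: children A:{G}, M:{G} ∩→ {G}; cost 0
[col 1] AMS: children AM:{G}, S:{T} ∪→ {G,T}; cost 1
[col 1] AMRS: children AMS:{G,T}, R:{G} ∩→ {G}; cost 0
[col 1] AMQRS: children AMRS:{G}, Q:{T} ∪→ {G,T}; cost 1
[col 1] AIMQRS: children AMQRS:{G,T}, I:{A} ∪→ {A,G,T}; cost 1
[col 2] AM: children A:{T}, M:{T} ∩→ {T}; cost 0
[col 2] AMS: children AM:{T}, S:{C} ∪→ {C,T}; cost 1
[col 2] AMRS: children AMS:{C,T}, R:{C} ∩→ {C}; cost 0
[col 2] AMQRS: children AMRS:{C}, Q:{A} ∪→ {A,C}; cost 1
[col 2] AIMQRS: children AMQRS:{A,C}, I:{C} ∩→ {C}; cost 0
[col 3] AM: children A:{C}, M:{T} ∪→ {C,T}; cost 1
[col 3] AMS: children AM:{C,T}, S:{G} ∪→ {C,G,T}; cost 1
[col 3] AMRS: children AMS:{C,G,T}, R:{A} ∪→ {A,C,G,T}; cost 1
[col 3] AMQRS: children AMRS:{A,C,G,T}, Q:{C} ∩→ {C}; cost 0
[col 3] AIMQRS: children AMQRS:{C}, I:{T} ∪→ {C,T}; cost 1
[col 4] AM: children A:{C}, M:{T} ∪→ {C,T}; cost 1
[col 4] AMS: children AM:{C,T}, S:{G} ∪→ {C,G,T}; cost 1
[col 4] AMRS: children AMS:{C,G,T}, R:{T} ∩→ {T}; cost 0
[col 4] AMQRS: children AMRS:{T}, Q:{C} ∪→ {C,T}; cost 1
[col 4] AIMQRS: children AMQRS:{C,T}, I:{G} ∪→ {C,G,T}; cost 1
per-site changes: [3, 3, 2, 4, 4]; total = 16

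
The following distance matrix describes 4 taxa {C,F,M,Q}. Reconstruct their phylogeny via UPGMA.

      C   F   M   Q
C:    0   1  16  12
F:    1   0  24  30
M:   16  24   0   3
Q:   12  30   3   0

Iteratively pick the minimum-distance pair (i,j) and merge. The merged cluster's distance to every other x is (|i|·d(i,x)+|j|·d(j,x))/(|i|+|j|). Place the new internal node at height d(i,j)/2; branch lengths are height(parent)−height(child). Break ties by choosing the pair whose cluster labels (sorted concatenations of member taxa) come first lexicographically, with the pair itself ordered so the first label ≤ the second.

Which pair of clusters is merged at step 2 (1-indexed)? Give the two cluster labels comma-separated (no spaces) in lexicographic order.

1. join C+F (d=1) ⇒ CF; edges |C|=1/2, |F|=1/2
  updated: d(CF,M)=20, d(CF,Q)=21
2. join M+Q (d=3) ⇒ MQ; edges |M|=3/2, |Q|=3/2
  updated: d(CF,MQ)=41/2
3. join CF+MQ (d=41/2) ⇒ CFMQ; edges |CF|=39/4, |MQ|=35/4
final tree: ((C:1/2,F:1/2):39/4,(M:3/2,Q:3/2):35/4)
total length: 45/2

M,Q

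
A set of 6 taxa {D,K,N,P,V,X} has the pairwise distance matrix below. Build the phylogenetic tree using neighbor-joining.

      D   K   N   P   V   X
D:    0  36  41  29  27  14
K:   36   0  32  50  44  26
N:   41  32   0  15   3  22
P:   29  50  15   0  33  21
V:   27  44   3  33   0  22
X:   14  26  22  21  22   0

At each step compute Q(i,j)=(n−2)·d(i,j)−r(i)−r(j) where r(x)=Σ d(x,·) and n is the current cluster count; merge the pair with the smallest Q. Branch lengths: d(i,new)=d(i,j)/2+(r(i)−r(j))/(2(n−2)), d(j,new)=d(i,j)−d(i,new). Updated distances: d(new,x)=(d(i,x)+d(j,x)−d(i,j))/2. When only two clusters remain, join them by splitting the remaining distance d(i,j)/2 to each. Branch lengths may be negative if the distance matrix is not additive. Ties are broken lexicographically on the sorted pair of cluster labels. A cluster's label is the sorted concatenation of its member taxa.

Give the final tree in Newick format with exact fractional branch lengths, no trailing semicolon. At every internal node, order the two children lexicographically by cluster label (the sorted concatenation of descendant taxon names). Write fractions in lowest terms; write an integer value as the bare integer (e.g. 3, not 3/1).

iteration 1: select N,V (d=3, Q=-230); attach at lengths (-1/2, 7/2); label the merged cluster NV
  updated: d(D,NV)=65/2, d(K,NV)=73/2, d(NV,P)=45/2, d(NV,X)=41/2
iteration 2: select NV,P (d=45/2, Q=-167); attach at lengths (19/2, 13); label the merged cluster NPV
  updated: d(D,NPV)=39/2, d(K,NPV)=32, d(NPV,X)=19/2
iteration 3: select D,K (d=36, Q=-183/2); attach at lengths (95/8, 193/8); label the merged cluster DK
  updated: d(DK,NPV)=31/4, d(DK,X)=2
iteration 4: select DK,NPV (d=31/4, Q=-77/4); attach at lengths (1/8, 61/8); label the merged cluster DKNPV
  updated: d(DKNPV,X)=15/8
iteration 5: select DKNPV,X (d=15/8); attach at lengths (15/16, 15/16); label the merged cluster DKNPVX
final tree: (((D:95/8,K:193/8):1/8,((N:-1/2,V:7/2):19/2,P:13):61/8):15/16,X:15/16)
total length: 569/8

(((D:95/8,K:193/8):1/8,((N:-1/2,V:7/2):19/2,P:13):61/8):15/16,X:15/16)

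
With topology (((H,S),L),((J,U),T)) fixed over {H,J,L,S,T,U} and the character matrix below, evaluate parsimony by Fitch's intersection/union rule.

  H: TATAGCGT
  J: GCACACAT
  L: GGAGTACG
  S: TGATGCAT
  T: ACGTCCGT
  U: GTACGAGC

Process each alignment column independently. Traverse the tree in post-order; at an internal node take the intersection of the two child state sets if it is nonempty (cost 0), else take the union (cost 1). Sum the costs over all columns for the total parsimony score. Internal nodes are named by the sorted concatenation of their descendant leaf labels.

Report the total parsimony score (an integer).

20

[col 0] HS: children H:{T}, S:{T} ∩→ {T}; cost 0
[col 0] HLS: children HS:{T}, L:{G} ∪→ {G,T}; cost 1
[col 0] JU: children J:{G}, U:{G} ∩→ {G}; cost 0
[col 0] JTU: children JU:{G}, T:{A} ∪→ {A,G}; cost 1
[col 0] HJLSTU: children HLS:{G,T}, JTU:{A,G} ∩→ {G}; cost 0
[col 1] HS: children H:{A}, S:{G} ∪→ {A,G}; cost 1
[col 1] HLS: children HS:{A,G}, L:{G} ∩→ {G}; cost 0
[col 1] JU: children J:{C}, U:{T} ∪→ {C,T}; cost 1
[col 1] JTU: children JU:{C,T}, T:{C} ∩→ {C}; cost 0
[col 1] HJLSTU: children HLS:{G}, JTU:{C} ∪→ {C,G}; cost 1
[col 2] HS: children H:{T}, S:{A} ∪→ {A,T}; cost 1
[col 2] HLS: children HS:{A,T}, L:{A} ∩→ {A}; cost 0
[col 2] JU: children J:{A}, U:{A} ∩→ {A}; cost 0
[col 2] JTU: children JU:{A}, T:{G} ∪→ {A,G}; cost 1
[col 2] HJLSTU: children HLS:{A}, JTU:{A,G} ∩→ {A}; cost 0
[col 3] HS: children H:{A}, S:{T} ∪→ {A,T}; cost 1
[col 3] HLS: children HS:{A,T}, L:{G} ∪→ {A,G,T}; cost 1
[col 3] JU: children J:{C}, U:{C} ∩→ {C}; cost 0
[col 3] JTU: children JU:{C}, T:{T} ∪→ {C,T}; cost 1
[col 3] HJLSTU: children HLS:{A,G,T}, JTU:{C,T} ∩→ {T}; cost 0
[col 4] HS: children H:{G}, S:{G} ∩→ {G}; cost 0
[col 4] HLS: children HS:{G}, L:{T} ∪→ {G,T}; cost 1
[col 4] JU: children J:{A}, U:{G} ∪→ {A,G}; cost 1
[col 4] JTU: children JU:{A,G}, T:{C} ∪→ {A,C,G}; cost 1
[col 4] HJLSTU: children HLS:{G,T}, JTU:{A,C,G} ∩→ {G}; cost 0
[col 5] HS: children H:{C}, S:{C} ∩→ {C}; cost 0
[col 5] HLS: children HS:{C}, L:{A} ∪→ {A,C}; cost 1
[col 5] JU: children J:{C}, U:{A} ∪→ {A,C}; cost 1
[col 5] JTU: children JU:{A,C}, T:{C} ∩→ {C}; cost 0
[col 5] HJLSTU: children HLS:{A,C}, JTU:{C} ∩→ {C}; cost 0
[col 6] HS: children H:{G}, S:{A} ∪→ {A,G}; cost 1
[col 6] HLS: children HS:{A,G}, L:{C} ∪→ {A,C,G}; cost 1
[col 6] JU: children J:{A}, U:{G} ∪→ {A,G}; cost 1
[col 6] JTU: children JU:{A,G}, T:{G} ∩→ {G}; cost 0
[col 6] HJLSTU: children HLS:{A,C,G}, JTU:{G} ∩→ {G}; cost 0
[col 7] HS: children H:{T}, S:{T} ∩→ {T}; cost 0
[col 7] HLS: children HS:{T}, L:{G} ∪→ {G,T}; cost 1
[col 7] JU: children J:{T}, U:{C} ∪→ {C,T}; cost 1
[col 7] JTU: children JU:{C,T}, T:{T} ∩→ {T}; cost 0
[col 7] HJLSTU: children HLS:{G,T}, JTU:{T} ∩→ {T}; cost 0
per-site changes: [2, 3, 2, 3, 3, 2, 3, 2]; total = 20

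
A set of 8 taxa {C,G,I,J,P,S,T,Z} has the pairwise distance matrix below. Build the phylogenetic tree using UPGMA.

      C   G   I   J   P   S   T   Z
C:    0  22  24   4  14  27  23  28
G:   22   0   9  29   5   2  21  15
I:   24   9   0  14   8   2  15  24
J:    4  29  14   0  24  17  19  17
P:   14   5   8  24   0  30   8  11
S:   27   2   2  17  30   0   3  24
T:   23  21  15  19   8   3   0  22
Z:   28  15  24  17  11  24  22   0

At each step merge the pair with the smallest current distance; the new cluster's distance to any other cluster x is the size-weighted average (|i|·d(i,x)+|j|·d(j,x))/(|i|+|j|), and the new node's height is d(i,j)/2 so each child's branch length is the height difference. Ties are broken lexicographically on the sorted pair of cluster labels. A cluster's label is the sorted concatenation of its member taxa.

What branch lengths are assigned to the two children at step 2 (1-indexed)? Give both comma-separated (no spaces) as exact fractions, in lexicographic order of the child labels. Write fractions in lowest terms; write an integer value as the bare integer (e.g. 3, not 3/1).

2,2

1. join G+S (d=2) ⇒ GS; edges |G|=1, |S|=1
  updated: d(C,GS)=49/2, d(GS,I)=11/2, d(GS,J)=23, d(GS,P)=35/2, d(GS,T)=12, d(GS,Z)=39/2
2. join C+J (d=4) ⇒ CJ; edges |C|=2, |J|=2
  updated: d(CJ,GS)=95/4, d(CJ,I)=19, d(CJ,P)=19, d(CJ,T)=21, d(CJ,Z)=45/2
3. join GS+I (d=11/2) ⇒ GIS; edges |GS|=7/4, |I|=11/4
  updated: d(CJ,GIS)=133/6, d(GIS,P)=43/3, d(GIS,T)=13, d(GIS,Z)=21
4. join P+T (d=8) ⇒ PT; edges |P|=4, |T|=4
  updated: d(CJ,PT)=20, d(GIS,PT)=41/3, d(PT,Z)=33/2
5. join GIS+PT (d=41/3) ⇒ GIPST; edges |GIS|=49/12, |PT|=17/6
  updated: d(CJ,GIPST)=213/10, d(GIPST,Z)=96/5
6. join GIPST+Z (d=96/5) ⇒ GIPSTZ; edges |GIPST|=83/30, |Z|=48/5
  updated: d(CJ,GIPSTZ)=43/2
7. join CJ+GIPSTZ (d=43/2) ⇒ CGIJPSTZ; edges |CJ|=35/4, |GIPSTZ|=23/20
final tree: ((C:2,J:2):35/4,((((G:1,S:1):7/4,I:11/4):49/12,(P:4,T:4):17/6):83/30,Z:48/5):23/20)
total length: 2861/60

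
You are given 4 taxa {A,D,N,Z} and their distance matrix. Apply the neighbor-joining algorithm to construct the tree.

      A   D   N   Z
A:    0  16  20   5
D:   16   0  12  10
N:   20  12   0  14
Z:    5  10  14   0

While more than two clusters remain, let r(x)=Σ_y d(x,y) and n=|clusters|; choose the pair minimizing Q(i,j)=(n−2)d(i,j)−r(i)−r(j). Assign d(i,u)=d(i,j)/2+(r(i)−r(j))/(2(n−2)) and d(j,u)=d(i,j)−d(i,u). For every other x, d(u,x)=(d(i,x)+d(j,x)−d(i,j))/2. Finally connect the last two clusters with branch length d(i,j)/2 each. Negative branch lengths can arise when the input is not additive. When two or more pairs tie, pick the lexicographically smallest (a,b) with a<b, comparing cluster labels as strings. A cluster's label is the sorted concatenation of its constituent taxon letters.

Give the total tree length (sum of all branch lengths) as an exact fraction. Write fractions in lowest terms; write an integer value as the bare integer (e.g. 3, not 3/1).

47/2

1. join A+Z (d=5, Q=-60) ⇒ AZ; edges |A|=11/2, |Z|=-1/2
  updated: d(AZ,D)=21/2, d(AZ,N)=29/2
2. join AZ+D (d=21/2, Q=-37) ⇒ ADZ; edges |AZ|=13/2, |D|=4
  updated: d(ADZ,N)=8
3. join ADZ+N (d=8) ⇒ ADNZ; edges |ADZ|=4, |N|=4
final tree: (((A:11/2,Z:-1/2):13/2,D:4):4,N:4)
total length: 47/2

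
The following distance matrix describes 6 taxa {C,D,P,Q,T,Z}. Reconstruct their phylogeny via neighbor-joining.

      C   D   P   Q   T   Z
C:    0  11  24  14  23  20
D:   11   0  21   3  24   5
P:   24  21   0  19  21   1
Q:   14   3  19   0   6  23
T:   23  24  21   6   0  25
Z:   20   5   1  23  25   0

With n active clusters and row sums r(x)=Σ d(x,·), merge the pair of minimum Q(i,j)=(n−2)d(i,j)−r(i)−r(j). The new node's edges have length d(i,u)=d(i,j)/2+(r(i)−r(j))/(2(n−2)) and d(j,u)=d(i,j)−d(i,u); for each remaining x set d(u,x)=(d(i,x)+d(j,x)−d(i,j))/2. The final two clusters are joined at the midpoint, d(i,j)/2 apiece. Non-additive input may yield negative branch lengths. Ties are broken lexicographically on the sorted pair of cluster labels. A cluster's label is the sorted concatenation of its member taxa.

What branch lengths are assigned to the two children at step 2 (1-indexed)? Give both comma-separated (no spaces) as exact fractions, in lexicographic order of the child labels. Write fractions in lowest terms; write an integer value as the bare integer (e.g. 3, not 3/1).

-7/3,25/3

1. join P+Z (d=1, Q=-156) ⇒ PZ; edges |P|=2, |Z|=-1
  updated: d(C,PZ)=43/2, d(D,PZ)=25/2, d(PZ,Q)=41/2, d(PZ,T)=45/2
2. join Q+T (d=6, Q=-101) ⇒ QT; edges |Q|=-7/3, |T|=25/3
  updated: d(C,QT)=31/2, d(D,QT)=21/2, d(PZ,QT)=37/2
3. join C+QT (d=31/2, Q=-123/2) ⇒ CQT; edges |C|=69/8, |QT|=55/8
  updated: d(CQT,D)=3, d(CQT,PZ)=49/4
4. join CQT+D (d=3, Q=-111/4) ⇒ CDQT; edges |CQT|=11/8, |D|=13/8
  updated: d(CDQT,PZ)=87/8
5. join CDQT+PZ (d=87/8) ⇒ CDPQTZ; edges |CDQT|=87/16, |PZ|=87/16
final tree: (((C:69/8,(Q:-7/3,T:25/3):55/8):11/8,D:13/8):87/16,(P:2,Z:-1):87/16)
total length: 291/8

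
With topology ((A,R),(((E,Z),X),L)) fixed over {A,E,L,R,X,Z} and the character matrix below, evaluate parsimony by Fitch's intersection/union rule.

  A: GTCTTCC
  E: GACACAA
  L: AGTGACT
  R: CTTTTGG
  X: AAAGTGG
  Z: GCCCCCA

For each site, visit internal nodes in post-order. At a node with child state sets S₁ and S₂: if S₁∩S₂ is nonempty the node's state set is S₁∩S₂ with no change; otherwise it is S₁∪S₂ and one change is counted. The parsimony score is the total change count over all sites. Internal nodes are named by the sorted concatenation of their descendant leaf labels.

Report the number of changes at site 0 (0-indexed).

AR@0: {G} ∪ {C} = {C,G} (union, +1)
EZ@0: {G} ∩ {G} = {G} (intersection, +0)
EXZ@0: {G} ∪ {A} = {A,G} (union, +1)
ELXZ@0: {A,G} ∩ {A} = {A} (intersection, +0)
AELRXZ@0: {C,G} ∪ {A} = {A,C,G} (union, +1)
AR@1: {T} ∩ {T} = {T} (intersection, +0)
EZ@1: {A} ∪ {C} = {A,C} (union, +1)
EXZ@1: {A,C} ∩ {A} = {A} (intersection, +0)
ELXZ@1: {A} ∪ {G} = {A,G} (union, +1)
AELRXZ@1: {T} ∪ {A,G} = {A,G,T} (union, +1)
AR@2: {C} ∪ {T} = {C,T} (union, +1)
EZ@2: {C} ∩ {C} = {C} (intersection, +0)
EXZ@2: {C} ∪ {A} = {A,C} (union, +1)
ELXZ@2: {A,C} ∪ {T} = {A,C,T} (union, +1)
AELRXZ@2: {C,T} ∩ {A,C,T} = {C,T} (intersection, +0)
AR@3: {T} ∩ {T} = {T} (intersection, +0)
EZ@3: {A} ∪ {C} = {A,C} (union, +1)
EXZ@3: {A,C} ∪ {G} = {A,C,G} (union, +1)
ELXZ@3: {A,C,G} ∩ {G} = {G} (intersection, +0)
AELRXZ@3: {T} ∪ {G} = {G,T} (union, +1)
AR@4: {T} ∩ {T} = {T} (intersection, +0)
EZ@4: {C} ∩ {C} = {C} (intersection, +0)
EXZ@4: {C} ∪ {T} = {C,T} (union, +1)
ELXZ@4: {C,T} ∪ {A} = {A,C,T} (union, +1)
AELRXZ@4: {T} ∩ {A,C,T} = {T} (intersection, +0)
AR@5: {C} ∪ {G} = {C,G} (union, +1)
EZ@5: {A} ∪ {C} = {A,C} (union, +1)
EXZ@5: {A,C} ∪ {G} = {A,C,G} (union, +1)
ELXZ@5: {A,C,G} ∩ {C} = {C} (intersection, +0)
AELRXZ@5: {C,G} ∩ {C} = {C} (intersection, +0)
AR@6: {C} ∪ {G} = {C,G} (union, +1)
EZ@6: {A} ∩ {A} = {A} (intersection, +0)
EXZ@6: {A} ∪ {G} = {A,G} (union, +1)
ELXZ@6: {A,G} ∪ {T} = {A,G,T} (union, +1)
AELRXZ@6: {C,G} ∩ {A,G,T} = {G} (intersection, +0)
per-site changes: [3, 3, 3, 3, 2, 3, 3]; total = 20

3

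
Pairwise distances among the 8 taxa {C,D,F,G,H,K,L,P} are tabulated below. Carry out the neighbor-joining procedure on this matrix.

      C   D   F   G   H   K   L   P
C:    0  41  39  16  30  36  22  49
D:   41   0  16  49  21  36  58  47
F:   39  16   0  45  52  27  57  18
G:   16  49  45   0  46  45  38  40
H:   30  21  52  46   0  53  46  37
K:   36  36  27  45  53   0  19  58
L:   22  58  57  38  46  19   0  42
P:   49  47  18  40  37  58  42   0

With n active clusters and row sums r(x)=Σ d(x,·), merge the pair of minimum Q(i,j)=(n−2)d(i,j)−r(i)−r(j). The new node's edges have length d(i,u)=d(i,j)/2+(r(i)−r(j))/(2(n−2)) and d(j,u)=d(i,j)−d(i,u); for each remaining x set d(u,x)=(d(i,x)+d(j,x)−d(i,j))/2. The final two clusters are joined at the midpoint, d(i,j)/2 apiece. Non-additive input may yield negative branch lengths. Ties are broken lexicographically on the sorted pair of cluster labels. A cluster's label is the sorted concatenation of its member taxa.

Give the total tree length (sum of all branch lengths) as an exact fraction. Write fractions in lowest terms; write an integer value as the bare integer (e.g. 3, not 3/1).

947/8

1. join K+L (d=19, Q=-442) ⇒ KL; edges |K|=53/6, |L|=61/6
  updated: d(C,KL)=39/2, d(D,KL)=75/2, d(F,KL)=65/2, d(G,KL)=32, d(H,KL)=40, d(KL,P)=81/2
2. join F+P (d=18, Q=-344) ⇒ FP; edges |F|=61/10, |P|=119/10
  updated: d(C,FP)=35, d(D,FP)=45/2, d(FP,G)=67/2, d(FP,H)=71/2, d(FP,KL)=55/2
3. join D+H (d=21, Q=-519/2) ⇒ DH; edges |D|=165/16, |H|=171/16
  updated: d(C,DH)=25, d(DH,FP)=37/2, d(DH,G)=37, d(DH,KL)=113/4
4. join DH+FP (d=37/2, Q=-671/4) ⇒ DFHP; edges |DH|=199/24, |FP|=245/24
  updated: d(C,DFHP)=83/4, d(DFHP,G)=26, d(DFHP,KL)=149/8
5. join C+G (d=16, Q=-393/4) ⇒ CG; edges |C|=57/16, |G|=199/16
  updated: d(CG,DFHP)=123/8, d(CG,KL)=71/4
6. join CG+DFHP (d=123/8, Q=-207/4) ⇒ CDFGHP; edges |CG|=29/4, |DFHP|=65/8
  updated: d(CDFGHP,KL)=21/2
7. join CDFGHP+KL (d=21/2) ⇒ CDFGHKLP; edges |CDFGHP|=21/4, |KL|=21/4
final tree: (((C:57/16,G:199/16):29/4,((D:165/16,H:171/16):199/24,(F:61/10,P:119/10):245/24):65/8):21/4,(K:53/6,L:61/6):21/4)
total length: 947/8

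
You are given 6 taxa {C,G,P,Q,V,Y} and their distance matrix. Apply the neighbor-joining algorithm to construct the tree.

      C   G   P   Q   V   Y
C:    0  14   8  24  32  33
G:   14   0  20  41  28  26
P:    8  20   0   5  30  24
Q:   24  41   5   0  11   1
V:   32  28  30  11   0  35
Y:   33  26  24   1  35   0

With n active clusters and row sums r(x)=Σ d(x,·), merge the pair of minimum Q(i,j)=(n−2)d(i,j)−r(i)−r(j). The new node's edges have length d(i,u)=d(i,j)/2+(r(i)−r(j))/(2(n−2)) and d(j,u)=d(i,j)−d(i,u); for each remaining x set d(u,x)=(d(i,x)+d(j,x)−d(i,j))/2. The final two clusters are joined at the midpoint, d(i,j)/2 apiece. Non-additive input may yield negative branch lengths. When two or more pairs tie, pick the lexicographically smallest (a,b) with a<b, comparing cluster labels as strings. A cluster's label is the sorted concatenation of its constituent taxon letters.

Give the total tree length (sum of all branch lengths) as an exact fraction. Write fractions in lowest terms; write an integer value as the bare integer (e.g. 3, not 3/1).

1. join Q+Y (d=1, Q=-197) ⇒ QY; edges |Q|=-33/8, |Y|=41/8
  updated: d(C,QY)=28, d(G,QY)=33, d(P,QY)=14, d(QY,V)=45/2
2. join QY+V (d=45/2, Q=-285/2) ⇒ QVY; edges |QY|=35/4, |V|=55/4
  updated: d(C,QVY)=75/4, d(G,QVY)=77/4, d(P,QVY)=43/4
3. join C+G (d=14, Q=-66) ⇒ CG; edges |C|=31/8, |G|=81/8
  updated: d(CG,P)=7, d(CG,QVY)=12
4. join CG+P (d=7, Q=-119/4) ⇒ CGP; edges |CG|=33/8, |P|=23/8
  updated: d(CGP,QVY)=63/8
5. join CGP+QVY (d=63/8) ⇒ CGPQVY; edges |CGP|=63/16, |QVY|=63/16
final tree: (((C:31/8,G:81/8):33/8,P:23/8):63/16,((Q:-33/8,Y:41/8):35/4,V:55/4):63/16)
total length: 419/8

419/8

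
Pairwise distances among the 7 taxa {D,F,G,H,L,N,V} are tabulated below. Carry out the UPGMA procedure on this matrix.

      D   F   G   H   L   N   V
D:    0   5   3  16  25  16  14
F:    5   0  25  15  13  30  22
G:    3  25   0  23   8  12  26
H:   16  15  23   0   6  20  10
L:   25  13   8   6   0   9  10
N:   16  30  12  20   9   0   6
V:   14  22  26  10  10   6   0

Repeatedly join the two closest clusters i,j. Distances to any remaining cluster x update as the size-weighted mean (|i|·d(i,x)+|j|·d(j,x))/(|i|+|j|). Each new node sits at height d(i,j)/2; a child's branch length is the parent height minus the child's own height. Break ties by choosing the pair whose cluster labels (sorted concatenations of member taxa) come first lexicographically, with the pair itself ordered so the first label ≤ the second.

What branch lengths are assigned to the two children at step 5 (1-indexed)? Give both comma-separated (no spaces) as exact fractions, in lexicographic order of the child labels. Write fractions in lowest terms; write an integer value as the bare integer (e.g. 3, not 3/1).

1. join D+G (d=3) ⇒ DG; edges |D|=3/2, |G|=3/2
  updated: d(DG,F)=15, d(DG,H)=39/2, d(DG,L)=33/2, d(DG,N)=14, d(DG,V)=20
2. join H+L (d=6) ⇒ HL; edges |H|=3, |L|=3
  updated: d(DG,HL)=18, d(F,HL)=14, d(HL,N)=29/2, d(HL,V)=10
3. join N+V (d=6) ⇒ NV; edges |N|=3, |V|=3
  updated: d(DG,NV)=17, d(F,NV)=26, d(HL,NV)=49/4
4. join HL+NV (d=49/4) ⇒ HLNV; edges |HL|=25/8, |NV|=25/8
  updated: d(DG,HLNV)=35/2, d(F,HLNV)=20
5. join DG+F (d=15) ⇒ DFG; edges |DG|=6, |F|=15/2
  updated: d(DFG,HLNV)=55/3
6. join DFG+HLNV (d=55/3) ⇒ DFGHLNV; edges |DFG|=5/3, |HLNV|=73/24
final tree: (((D:3/2,G:3/2):6,F:15/2):5/3,((H:3,L:3):25/8,(N:3,V:3):25/8):73/24)
total length: 947/24

6,15/2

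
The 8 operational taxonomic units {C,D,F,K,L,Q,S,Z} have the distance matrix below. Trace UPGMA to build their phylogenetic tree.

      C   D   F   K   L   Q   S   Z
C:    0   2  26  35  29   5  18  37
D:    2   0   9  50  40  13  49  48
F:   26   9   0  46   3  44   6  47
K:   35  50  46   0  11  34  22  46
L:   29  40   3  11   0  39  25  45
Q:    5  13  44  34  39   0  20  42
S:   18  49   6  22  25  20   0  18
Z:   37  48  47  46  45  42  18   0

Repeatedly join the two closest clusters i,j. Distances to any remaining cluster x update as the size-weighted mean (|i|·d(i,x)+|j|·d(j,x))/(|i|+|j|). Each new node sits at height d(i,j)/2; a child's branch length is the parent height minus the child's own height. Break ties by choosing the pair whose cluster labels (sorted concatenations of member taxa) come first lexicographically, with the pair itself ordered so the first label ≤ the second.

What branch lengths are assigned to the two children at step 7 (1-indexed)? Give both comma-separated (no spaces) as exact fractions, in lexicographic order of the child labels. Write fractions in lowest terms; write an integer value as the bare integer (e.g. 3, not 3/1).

1. join C+D (d=2) ⇒ CD; edges |C|=1, |D|=1
  updated: d(CD,F)=35/2, d(CD,K)=85/2, d(CD,L)=69/2, d(CD,Q)=9, d(CD,S)=67/2, d(CD,Z)=85/2
2. join F+L (d=3) ⇒ FL; edges |F|=3/2, |L|=3/2
  updated: d(CD,FL)=26, d(FL,K)=57/2, d(FL,Q)=83/2, d(FL,S)=31/2, d(FL,Z)=46
3. join CD+Q (d=9) ⇒ CDQ; edges |CD|=7/2, |Q|=9/2
  updated: d(CDQ,FL)=187/6, d(CDQ,K)=119/3, d(CDQ,S)=29, d(CDQ,Z)=127/3
4. join FL+S (d=31/2) ⇒ FLS; edges |FL|=25/4, |S|=31/4
  updated: d(CDQ,FLS)=274/9, d(FLS,K)=79/3, d(FLS,Z)=110/3
5. join FLS+K (d=79/3) ⇒ FKLS; edges |FLS|=65/12, |K|=79/6
  updated: d(CDQ,FKLS)=131/4, d(FKLS,Z)=39
6. join CDQ+FKLS (d=131/4) ⇒ CDFKLQS; edges |CDQ|=95/8, |FKLS|=77/24
  updated: d(CDFKLQS,Z)=283/7
7. join CDFKLQS+Z (d=283/7) ⇒ CDFKLQSZ; edges |CDFKLQS|=215/56, |Z|=283/14
final tree: ((((C:1,D:1):7/2,Q:9/2):95/8,(((F:3/2,L:3/2):25/4,S:31/4):65/12,K:79/6):77/24):215/56,Z:283/14)
total length: 14233/168

215/56,283/14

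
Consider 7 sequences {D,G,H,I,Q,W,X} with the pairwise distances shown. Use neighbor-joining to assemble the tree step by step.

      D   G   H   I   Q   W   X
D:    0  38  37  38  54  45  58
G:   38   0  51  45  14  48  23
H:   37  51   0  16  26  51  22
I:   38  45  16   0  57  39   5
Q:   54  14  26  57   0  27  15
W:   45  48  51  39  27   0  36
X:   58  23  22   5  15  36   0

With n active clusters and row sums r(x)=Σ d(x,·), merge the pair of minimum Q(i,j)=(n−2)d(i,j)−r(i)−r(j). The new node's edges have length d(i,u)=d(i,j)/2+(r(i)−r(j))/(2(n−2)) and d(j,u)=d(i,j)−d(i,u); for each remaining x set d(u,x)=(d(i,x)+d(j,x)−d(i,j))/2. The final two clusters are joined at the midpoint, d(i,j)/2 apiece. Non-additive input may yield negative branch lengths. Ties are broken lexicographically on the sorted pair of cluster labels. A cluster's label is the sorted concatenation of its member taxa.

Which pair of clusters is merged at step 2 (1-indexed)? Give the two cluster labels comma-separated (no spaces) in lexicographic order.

I,X

step 1: merge (G,Q) at d=14, Q=-342; branch lengths G→48/5, Q→22/5; new cluster GQ
  updated: d(D,GQ)=39, d(GQ,H)=63/2, d(GQ,I)=44, d(GQ,W)=61/2, d(GQ,X)=12
step 2: merge (I,X) at d=5, Q=-255; branch lengths I→29/8, X→11/8; new cluster IX
  updated: d(D,IX)=91/2, d(GQ,IX)=51/2, d(H,IX)=33/2, d(IX,W)=35
step 3: merge (H,IX) at d=33/2, Q=-209; branch lengths H→21/2, IX→6; new cluster HIX
  updated: d(D,HIX)=33, d(GQ,HIX)=81/4, d(HIX,W)=139/4
step 4: merge (D,HIX) at d=33, Q=-139; branch lengths D→95/4, HIX→37/4; new cluster DHIX
  updated: d(DHIX,GQ)=105/8, d(DHIX,W)=187/8
step 5: merge (DHIX,GQ) at d=105/8, Q=-67; branch lengths DHIX→3, GQ→81/8; new cluster DGHIQX
  updated: d(DGHIQX,W)=163/8
step 6: merge (DGHIQX,W) at d=163/8; branch lengths DGHIQX→163/16, W→163/16; new cluster DGHIQWX
final tree: (((D:95/4,(H:21/2,(I:29/8,X:11/8):6):37/4):3,(G:48/5,Q:22/5):81/8):163/16,W:163/16)
total length: 102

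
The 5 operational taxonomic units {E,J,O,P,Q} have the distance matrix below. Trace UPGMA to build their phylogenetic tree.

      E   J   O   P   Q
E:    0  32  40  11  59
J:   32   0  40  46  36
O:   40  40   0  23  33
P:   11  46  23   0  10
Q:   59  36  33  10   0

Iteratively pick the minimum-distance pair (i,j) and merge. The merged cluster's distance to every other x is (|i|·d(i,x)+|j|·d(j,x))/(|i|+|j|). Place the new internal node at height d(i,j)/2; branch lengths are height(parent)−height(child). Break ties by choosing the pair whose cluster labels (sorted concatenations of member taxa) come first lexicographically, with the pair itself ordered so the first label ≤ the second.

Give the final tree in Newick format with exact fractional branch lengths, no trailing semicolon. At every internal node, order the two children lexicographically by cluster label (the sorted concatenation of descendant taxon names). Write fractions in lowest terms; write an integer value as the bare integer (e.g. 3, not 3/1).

iteration 1: select P,Q (d=10); attach at lengths (5, 5); label the merged cluster PQ
  updated: d(E,PQ)=35, d(J,PQ)=41, d(O,PQ)=28
iteration 2: select O,PQ (d=28); attach at lengths (14, 9); label the merged cluster OPQ
  updated: d(E,OPQ)=110/3, d(J,OPQ)=122/3
iteration 3: select E,J (d=32); attach at lengths (16, 16); label the merged cluster EJ
  updated: d(EJ,OPQ)=116/3
iteration 4: select EJ,OPQ (d=116/3); attach at lengths (10/3, 16/3); label the merged cluster EJOPQ
final tree: ((E:16,J:16):10/3,(O:14,(P:5,Q:5):9):16/3)
total length: 221/3

((E:16,J:16):10/3,(O:14,(P:5,Q:5):9):16/3)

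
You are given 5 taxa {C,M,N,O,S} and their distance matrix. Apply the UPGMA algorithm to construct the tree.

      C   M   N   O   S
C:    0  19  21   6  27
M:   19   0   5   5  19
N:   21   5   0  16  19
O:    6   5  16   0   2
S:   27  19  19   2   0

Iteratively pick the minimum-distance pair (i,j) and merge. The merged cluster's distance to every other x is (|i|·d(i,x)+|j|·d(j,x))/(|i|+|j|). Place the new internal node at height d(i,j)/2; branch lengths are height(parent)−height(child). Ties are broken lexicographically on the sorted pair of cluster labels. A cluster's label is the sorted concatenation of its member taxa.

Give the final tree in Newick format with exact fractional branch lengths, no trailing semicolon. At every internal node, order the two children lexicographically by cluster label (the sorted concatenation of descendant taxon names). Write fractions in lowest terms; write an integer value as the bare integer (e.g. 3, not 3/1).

iteration 1: select O,S (d=2); attach at lengths (1, 1); label the merged cluster OS
  updated: d(C,OS)=33/2, d(M,OS)=12, d(N,OS)=35/2
iteration 2: select M,N (d=5); attach at lengths (5/2, 5/2); label the merged cluster MN
  updated: d(C,MN)=20, d(MN,OS)=59/4
iteration 3: select MN,OS (d=59/4); attach at lengths (39/8, 51/8); label the merged cluster MNOS
  updated: d(C,MNOS)=73/4
iteration 4: select C,MNOS (d=73/4); attach at lengths (73/8, 7/4); label the merged cluster CMNOS
final tree: (C:73/8,((M:5/2,N:5/2):39/8,(O:1,S:1):51/8):7/4)
total length: 233/8

(C:73/8,((M:5/2,N:5/2):39/8,(O:1,S:1):51/8):7/4)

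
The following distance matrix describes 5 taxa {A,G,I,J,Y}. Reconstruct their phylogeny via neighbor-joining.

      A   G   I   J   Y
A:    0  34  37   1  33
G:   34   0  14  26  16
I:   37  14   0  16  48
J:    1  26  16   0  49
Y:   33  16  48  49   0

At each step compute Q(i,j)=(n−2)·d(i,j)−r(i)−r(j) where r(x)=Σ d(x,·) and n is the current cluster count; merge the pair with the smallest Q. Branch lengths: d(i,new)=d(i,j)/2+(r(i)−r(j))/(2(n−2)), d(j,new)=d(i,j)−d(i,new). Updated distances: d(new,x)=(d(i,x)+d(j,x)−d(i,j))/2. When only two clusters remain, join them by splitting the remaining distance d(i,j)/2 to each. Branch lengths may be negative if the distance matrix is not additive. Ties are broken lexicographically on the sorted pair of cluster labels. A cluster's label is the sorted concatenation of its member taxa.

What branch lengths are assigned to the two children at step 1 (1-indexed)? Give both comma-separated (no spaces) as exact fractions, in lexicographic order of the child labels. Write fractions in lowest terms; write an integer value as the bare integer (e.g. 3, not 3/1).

iteration 1: select A,J (d=1, Q=-194); attach at lengths (8/3, -5/3); label the merged cluster AJ
  updated: d(AJ,G)=59/2, d(AJ,I)=26, d(AJ,Y)=81/2
iteration 2: select AJ,I (d=26, Q=-132); attach at lengths (15, 11); label the merged cluster AIJ
  updated: d(AIJ,G)=35/4, d(AIJ,Y)=125/4
iteration 3: select AIJ,G (d=35/4, Q=-56); attach at lengths (12, -13/4); label the merged cluster AGIJ
  updated: d(AGIJ,Y)=77/4
iteration 4: select AGIJ,Y (d=77/4); attach at lengths (77/8, 77/8); label the merged cluster AGIJY
final tree: ((((A:8/3,J:-5/3):15,I:11):12,G:-13/4):77/8,Y:77/8)
total length: 55

8/3,-5/3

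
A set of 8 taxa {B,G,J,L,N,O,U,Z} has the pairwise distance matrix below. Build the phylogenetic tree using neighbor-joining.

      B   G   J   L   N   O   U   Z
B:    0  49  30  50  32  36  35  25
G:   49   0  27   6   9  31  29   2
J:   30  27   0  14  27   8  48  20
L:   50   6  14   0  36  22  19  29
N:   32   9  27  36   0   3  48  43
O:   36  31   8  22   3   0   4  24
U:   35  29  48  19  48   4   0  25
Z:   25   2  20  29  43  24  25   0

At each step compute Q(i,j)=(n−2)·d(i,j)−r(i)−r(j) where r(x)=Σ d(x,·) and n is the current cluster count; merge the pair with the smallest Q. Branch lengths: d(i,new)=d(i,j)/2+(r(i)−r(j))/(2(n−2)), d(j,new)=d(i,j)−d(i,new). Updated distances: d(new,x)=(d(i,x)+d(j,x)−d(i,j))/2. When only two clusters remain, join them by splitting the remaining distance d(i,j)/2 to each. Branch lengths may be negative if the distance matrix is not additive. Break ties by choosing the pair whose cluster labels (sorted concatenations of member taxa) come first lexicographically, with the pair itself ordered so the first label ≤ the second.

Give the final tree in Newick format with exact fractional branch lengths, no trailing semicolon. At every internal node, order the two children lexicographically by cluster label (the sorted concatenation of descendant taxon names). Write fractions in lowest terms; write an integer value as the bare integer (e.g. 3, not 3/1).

(((B:335/16,N:177/16):51/16,((G:-21/20,Z:61/20):25/3,(J:81/16,L:143/16):25/6):67/16):149/32,(O:-14/3,U:26/3):149/32)

iteration 1: select O,U (d=4, Q=-312); attach at lengths (-14/3, 26/3); label the merged cluster OU
  updated: d(B,OU)=67/2, d(G,OU)=28, d(J,OU)=26, d(L,OU)=37/2, d(N,OU)=47/2, d(OU,Z)=45/2
iteration 2: select G,Z (d=2, Q=-505/2); attach at lengths (-21/20, 61/20); label the merged cluster GZ
  updated: d(B,GZ)=36, d(GZ,J)=45/2, d(GZ,L)=33/2, d(GZ,N)=25, d(GZ,OU)=97/4
iteration 3: select J,L (d=14, Q=-397/2); attach at lengths (81/16, 143/16); label the merged cluster JL
  updated: d(B,JL)=33, d(GZ,JL)=25/2, d(JL,N)=49/2, d(JL,OU)=61/4
iteration 4: select GZ,JL (d=25/2, Q=-291/2); attach at lengths (25/3, 25/6); label the merged cluster GJLZ
  updated: d(B,GJLZ)=113/4, d(GJLZ,N)=37/2, d(GJLZ,OU)=27/2
iteration 5: select B,N (d=32, Q=-415/4); attach at lengths (335/16, 177/16); label the merged cluster BN
  updated: d(BN,GJLZ)=59/8, d(BN,OU)=25/2
iteration 6: select BN,GJLZ (d=59/8, Q=-267/8); attach at lengths (51/16, 67/16); label the merged cluster BGJLNZ
  updated: d(BGJLNZ,OU)=149/16
iteration 7: select BGJLNZ,OU (d=149/16); attach at lengths (149/32, 149/32); label the merged cluster BGJLNOUZ
final tree: (((B:335/16,N:177/16):51/16,((G:-21/20,Z:61/20):25/3,(J:81/16,L:143/16):25/6):67/16):149/32,(O:-14/3,U:26/3):149/32)
total length: 1299/16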